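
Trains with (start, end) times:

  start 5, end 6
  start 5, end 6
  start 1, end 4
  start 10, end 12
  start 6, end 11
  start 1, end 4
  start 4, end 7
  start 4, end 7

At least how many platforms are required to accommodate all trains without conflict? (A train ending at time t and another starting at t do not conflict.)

Count concurrent intervals with a sweep; the peak is the room count.
Events (time:±→running): 1:+→1 1:+→2 4:-→1 4:-→0 4:+→1 4:+→2 5:+→3 5:+→4 … peak 4.

4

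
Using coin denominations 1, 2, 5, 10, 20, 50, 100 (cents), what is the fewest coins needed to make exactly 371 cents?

371 = 3×100 + 1×50 + 1×20 + 1×1
Total coins = 3 + 1 + 1 + 1 = 6

6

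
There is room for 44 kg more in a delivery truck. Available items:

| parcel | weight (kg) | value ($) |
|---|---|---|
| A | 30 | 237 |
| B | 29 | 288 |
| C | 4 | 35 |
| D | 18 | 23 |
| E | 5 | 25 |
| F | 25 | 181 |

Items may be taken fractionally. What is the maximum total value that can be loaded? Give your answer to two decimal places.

Greedy by value/weight ratio, highest first.
Ratios (sorted): B 9.93, C 8.75, A 7.90, F 7.24, E 5.00, D 1.28
take B (29 @ 288); take C (4 @ 35); take 11/30 of A → 86.90. Capacity used 44/44.
Total value = 409.90

409.90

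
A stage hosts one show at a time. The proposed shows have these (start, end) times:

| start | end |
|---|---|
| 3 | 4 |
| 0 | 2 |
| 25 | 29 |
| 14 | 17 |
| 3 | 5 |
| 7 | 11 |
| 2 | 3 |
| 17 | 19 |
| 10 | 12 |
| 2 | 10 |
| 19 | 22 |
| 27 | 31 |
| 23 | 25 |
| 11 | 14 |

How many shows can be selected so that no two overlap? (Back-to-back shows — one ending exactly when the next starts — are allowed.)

10

Sort by end time and greedily take each interval whose start is ≥ the last chosen end.
Sorted by end: (0,2)  (2,3)  (3,4)  (3,5)  (2,10)  (7,11)  (10,12)  (11,14)  (14,17)  (17,19)  (19,22)  (23,25)  (25,29)  (27,31)
take (0,2); take (2,3); take (3,4); take (7,11); skip (10,12); take (11,14); take (14,17); take (17,19); take (19,22); take (23,25); take (25,29); skip (27,31).
Selected 10 shows.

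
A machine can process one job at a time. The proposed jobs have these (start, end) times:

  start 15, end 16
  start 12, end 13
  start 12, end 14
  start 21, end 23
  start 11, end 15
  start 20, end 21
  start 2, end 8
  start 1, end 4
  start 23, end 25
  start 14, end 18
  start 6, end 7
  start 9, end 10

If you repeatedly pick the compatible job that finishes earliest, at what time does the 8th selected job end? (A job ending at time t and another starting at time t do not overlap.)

25

By end time: (1,4), (6,7), (2,8), (9,10), (12,13), (12,14), (11,15), (15,16), (14,18), (20,21), (21,23), (23,25).
Pick (1,4); next start ≥ 4 → (6,7); next start ≥ 7 → (9,10); next start ≥ 10 → (12,13); next start ≥ 13 → (15,16); next start ≥ 16 → (20,21); next start ≥ 21 → (21,23); next start ≥ 23 → (23,25).
Selected: (1,4) (6,7) (9,10) (12,13) (15,16) (20,21) (21,23) (23,25)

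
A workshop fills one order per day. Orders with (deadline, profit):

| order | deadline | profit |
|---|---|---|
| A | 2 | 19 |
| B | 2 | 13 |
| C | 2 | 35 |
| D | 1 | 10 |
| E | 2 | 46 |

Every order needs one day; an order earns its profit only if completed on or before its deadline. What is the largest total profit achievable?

By profit: E(d2,46), C(d2,35), A(d2,19), B(d2,13), D(d1,10)
E→slot 2; C→slot 1; A skipped; B skipped; D skipped.
Profit = 35 + 46 = 81

81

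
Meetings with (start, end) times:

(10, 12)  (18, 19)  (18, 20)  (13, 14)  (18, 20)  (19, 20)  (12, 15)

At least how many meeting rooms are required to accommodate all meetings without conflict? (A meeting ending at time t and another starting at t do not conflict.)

3

The answer is the maximum number of intervals overlapping at any instant.
starts: [10, 12, 13, 18, 18, 18, 19]
ends:   [12, 14, 15, 19, 20, 20, 20]
s10→1 e12→0 s12→1 s13→2 e14→1 e15→0 s18→1 s18→2 s18→3  — peak 3.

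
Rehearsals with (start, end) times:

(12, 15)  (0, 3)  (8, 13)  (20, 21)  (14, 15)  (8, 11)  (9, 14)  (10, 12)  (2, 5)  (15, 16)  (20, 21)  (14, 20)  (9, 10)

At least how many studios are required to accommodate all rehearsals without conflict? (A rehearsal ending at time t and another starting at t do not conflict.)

Count concurrent intervals with a sweep; the peak is the room count.
Events (time:±→running): 0:+→1 2:+→2 3:-→1 5:-→0 8:+→1 8:+→2 9:+→3 9:+→4 … peak 4.

4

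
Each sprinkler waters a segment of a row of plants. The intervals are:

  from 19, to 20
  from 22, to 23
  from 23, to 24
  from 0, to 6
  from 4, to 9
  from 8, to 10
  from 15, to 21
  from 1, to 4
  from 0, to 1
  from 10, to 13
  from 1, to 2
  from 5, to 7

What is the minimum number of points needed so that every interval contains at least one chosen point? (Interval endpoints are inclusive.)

By right end: [0,1]  [1,2]  [1,4]  [0,6]  [5,7]  [4,9]  [8,10]  [10,13]  [19,20]  [15,21]  [22,23]  [23,24]
[0,1] uncovered → point at 1; [5,7] uncovered → point at 7; [8,10] uncovered → point at 10; [19,20] uncovered → point at 20; [22,23] uncovered → point at 23.
Points: 1, 7, 10, 20, 23 (5 total).

5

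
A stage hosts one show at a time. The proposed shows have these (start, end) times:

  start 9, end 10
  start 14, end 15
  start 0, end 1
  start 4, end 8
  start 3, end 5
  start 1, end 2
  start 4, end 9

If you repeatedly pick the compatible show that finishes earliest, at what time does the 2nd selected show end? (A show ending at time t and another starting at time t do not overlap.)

Greedy by earliest finish: after sorting by end time, pick each interval compatible with the last pick.
By end time: (0,1), (1,2), (3,5), (4,8), (4,9), (9,10), (14,15).
Pick (0,1); next start ≥ 1 → (1,2); next start ≥ 2 → (3,5); next start ≥ 5 → (9,10); next start ≥ 10 → (14,15).
Selected: (0,1) (1,2) (3,5) (9,10) (14,15)

2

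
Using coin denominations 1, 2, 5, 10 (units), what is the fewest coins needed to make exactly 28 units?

5

Greedy: take as many of the largest coin as possible, then repeat with the remainder.
28 − 2×10→8 − 1×5→3 − 1×2→1 − 1×1→0
Total coins = 2 + 1 + 1 + 1 = 5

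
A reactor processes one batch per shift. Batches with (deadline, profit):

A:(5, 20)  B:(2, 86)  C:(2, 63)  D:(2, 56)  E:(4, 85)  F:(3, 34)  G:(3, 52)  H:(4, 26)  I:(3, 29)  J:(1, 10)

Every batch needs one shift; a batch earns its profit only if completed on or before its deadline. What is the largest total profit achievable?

306

By profit: B(d2,86), E(d4,85), C(d2,63), D(d2,56), G(d3,52), F(d3,34), I(d3,29), H(d4,26), A(d5,20), J(d1,10)
B→slot 2; E→slot 4; C→slot 1; D skipped; G→slot 3; F skipped; I skipped; H skipped; A→slot 5; J skipped.
Profit = 63 + 86 + 52 + 85 + 20 = 306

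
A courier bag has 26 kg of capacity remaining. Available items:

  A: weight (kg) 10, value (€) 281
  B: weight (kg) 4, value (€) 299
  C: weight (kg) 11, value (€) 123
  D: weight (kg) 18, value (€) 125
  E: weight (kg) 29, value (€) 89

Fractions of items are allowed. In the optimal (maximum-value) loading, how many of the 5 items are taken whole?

3

Ratios (sorted): B 74.75, A 28.10, C 11.18, D 6.94, E 3.07
take B (4 @ 299); take A (10 @ 281); take C (11 @ 123); take 1/18 of D → 6.94. Capacity used 26/26.
3 item(s) taken whole; one partial (take 1/18 of D).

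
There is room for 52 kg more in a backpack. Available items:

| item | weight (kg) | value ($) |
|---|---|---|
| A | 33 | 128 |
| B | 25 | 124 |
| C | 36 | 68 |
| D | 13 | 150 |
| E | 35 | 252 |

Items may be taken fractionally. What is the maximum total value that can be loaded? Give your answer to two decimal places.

421.84

Sort by value per unit weight and fill in that order.
Ratios (sorted): D 11.54, E 7.20, B 4.96, A 3.88, C 1.89
take D (13 @ 150); take E (35 @ 252); take 4/25 of B → 19.84. Capacity used 52/52.
Total value = 421.84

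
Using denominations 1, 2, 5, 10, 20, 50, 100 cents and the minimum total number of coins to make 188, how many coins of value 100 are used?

1

188 = 1×100 + 1×50 + 1×20 + 1×10 + 1×5 + 1×2 + 1×1
Count of 100: 1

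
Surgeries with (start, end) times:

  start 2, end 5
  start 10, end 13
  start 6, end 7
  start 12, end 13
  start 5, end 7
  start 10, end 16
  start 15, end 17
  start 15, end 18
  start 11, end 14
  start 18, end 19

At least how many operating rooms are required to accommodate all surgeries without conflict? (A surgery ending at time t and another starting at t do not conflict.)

Count concurrent intervals with a sweep; the peak is the room count.
starts: [2, 5, 6, 10, 10, 11, 12, 15, 15, 18]
ends:   [5, 7, 7, 13, 13, 14, 16, 17, 18, 19]
s2→1 e5→0 s5→1 s6→2 e7→1 e7→0 s10→1 s10→2 s11→3 s12→4  — peak 4.

4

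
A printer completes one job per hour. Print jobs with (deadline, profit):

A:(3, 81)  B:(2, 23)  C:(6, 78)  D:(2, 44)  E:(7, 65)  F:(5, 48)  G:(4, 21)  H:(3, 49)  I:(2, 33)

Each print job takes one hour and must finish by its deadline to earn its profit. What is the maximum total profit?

Sort by profit descending; place each in the latest free slot ≤ its deadline.
Profit order: A=81 C=78 E=65 H=49 F=48 D=44 I=33 B=23 G=21
Assign: A→slot 3, C→slot 6, E→slot 7, H→slot 2, F→slot 5, D→slot 1, I skipped, B skipped, G→slot 4.
Slots: [1:D] [2:H] [3:A] [4:G] [5:F] [6:C] [7:E]
Profit = 44 + 49 + 81 + 21 + 48 + 78 + 65 = 386

386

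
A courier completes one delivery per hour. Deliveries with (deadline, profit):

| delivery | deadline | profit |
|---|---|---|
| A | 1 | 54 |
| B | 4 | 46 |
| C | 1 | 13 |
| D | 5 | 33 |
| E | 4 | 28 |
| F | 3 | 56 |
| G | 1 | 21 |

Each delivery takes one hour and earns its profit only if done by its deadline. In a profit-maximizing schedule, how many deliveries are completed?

Sort by profit descending; place each in the latest free slot ≤ its deadline.
Profit order: F=56 A=54 B=46 D=33 E=28 G=21 C=13
Assign: F→slot 3, A→slot 1, B→slot 4, D→slot 5, E→slot 2, G skipped, C skipped.
Slots: [1:A] [2:E] [3:F] [4:B] [5:D]
5 of 7 scheduled.

5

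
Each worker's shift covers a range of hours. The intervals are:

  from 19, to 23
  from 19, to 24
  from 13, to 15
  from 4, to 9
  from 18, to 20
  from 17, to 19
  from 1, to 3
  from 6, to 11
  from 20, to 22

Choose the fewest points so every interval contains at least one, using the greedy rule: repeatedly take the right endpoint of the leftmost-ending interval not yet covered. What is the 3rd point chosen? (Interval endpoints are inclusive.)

Process intervals by earliest right end; each time one isn't hit yet, stab at its right endpoint.
Sorted: [1,3] [4,9] [6,11] [13,15] [17,19] [18,20] [20,22] [19,23] [19,24]
{[1,3]} hit by 3; {[4,9],[6,11]} hit by 9; {[13,15]} hit by 15; {[17,19],[18,20]} hit by 19; {[20,22],[19,23],[19,24]} hit by 22.
Points: 3, 9, 15, 19, 22 (5 total).

15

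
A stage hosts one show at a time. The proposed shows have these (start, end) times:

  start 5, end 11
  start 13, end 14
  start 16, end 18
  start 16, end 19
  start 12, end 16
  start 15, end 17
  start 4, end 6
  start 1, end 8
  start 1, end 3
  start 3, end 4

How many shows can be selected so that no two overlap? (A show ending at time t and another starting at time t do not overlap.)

By end time: (1,3), (3,4), (4,6), (1,8), (5,11), (13,14), (12,16), (15,17), (16,18), (16,19).
Pick (1,3); next start ≥ 3 → (3,4); next start ≥ 4 → (4,6); next start ≥ 6 → (13,14); next start ≥ 14 → (15,17).
Selected 5 shows.

5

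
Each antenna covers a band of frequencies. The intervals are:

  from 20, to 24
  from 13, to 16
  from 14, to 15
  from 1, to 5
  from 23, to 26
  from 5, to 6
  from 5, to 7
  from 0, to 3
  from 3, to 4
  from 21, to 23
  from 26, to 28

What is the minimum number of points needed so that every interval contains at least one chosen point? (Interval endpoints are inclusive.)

5

By right end: [0,3]  [3,4]  [1,5]  [5,6]  [5,7]  [14,15]  [13,16]  [21,23]  [20,24]  [23,26]  [26,28]
[0,3] uncovered → point at 3; [5,6] uncovered → point at 6; [14,15] uncovered → point at 15; [21,23] uncovered → point at 23; [26,28] uncovered → point at 28.
Points: 3, 6, 15, 23, 28 (5 total).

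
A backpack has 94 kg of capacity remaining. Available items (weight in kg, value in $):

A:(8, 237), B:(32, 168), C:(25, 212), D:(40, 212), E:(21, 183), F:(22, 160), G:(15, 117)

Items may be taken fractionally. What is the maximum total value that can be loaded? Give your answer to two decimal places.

Ratios (sorted): A 29.62, E 8.71, C 8.48, G 7.80, F 7.27, D 5.30, B 5.25
take A (8 @ 237); take E (21 @ 183); take C (25 @ 212); take G (15 @ 117); take F (22 @ 160); take 3/40 of D → 15.90. Capacity used 94/94.
Total value = 924.90

924.90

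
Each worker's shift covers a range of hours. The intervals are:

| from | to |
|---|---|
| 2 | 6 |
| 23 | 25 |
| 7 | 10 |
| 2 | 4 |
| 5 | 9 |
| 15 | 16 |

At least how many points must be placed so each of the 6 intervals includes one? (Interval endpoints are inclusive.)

Sort by right endpoint; whenever an interval is uncovered, place a point at its right end.
By right end: [2,4]  [2,6]  [5,9]  [7,10]  [15,16]  [23,25]
[2,4] uncovered → point at 4; [5,9] uncovered → point at 9; [15,16] uncovered → point at 16; [23,25] uncovered → point at 25.
Points: 4, 9, 16, 25 (4 total).

4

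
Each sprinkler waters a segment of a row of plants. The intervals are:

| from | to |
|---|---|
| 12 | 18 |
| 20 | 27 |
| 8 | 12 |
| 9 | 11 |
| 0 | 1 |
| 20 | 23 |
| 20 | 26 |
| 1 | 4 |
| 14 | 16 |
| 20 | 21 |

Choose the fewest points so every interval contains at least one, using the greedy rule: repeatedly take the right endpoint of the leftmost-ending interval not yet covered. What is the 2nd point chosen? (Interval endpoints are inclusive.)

11

By right end: [0,1]  [1,4]  [9,11]  [8,12]  [14,16]  [12,18]  [20,21]  [20,23]  [20,26]  [20,27]
[0,1] uncovered → point at 1; [9,11] uncovered → point at 11; [14,16] uncovered → point at 16; [20,21] uncovered → point at 21.
Points: 1, 11, 16, 21 (4 total).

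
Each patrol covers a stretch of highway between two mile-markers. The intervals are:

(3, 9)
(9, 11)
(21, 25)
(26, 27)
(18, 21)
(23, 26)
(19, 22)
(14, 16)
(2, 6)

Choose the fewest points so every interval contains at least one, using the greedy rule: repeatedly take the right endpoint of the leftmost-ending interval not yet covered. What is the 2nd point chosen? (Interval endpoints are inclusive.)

Process intervals by earliest right end; each time one isn't hit yet, stab at its right endpoint.
Sorted: [2,6] [3,9] [9,11] [14,16] [18,21] [19,22] [21,25] [23,26] [26,27]
{[2,6],[3,9]} hit by 6; {[9,11]} hit by 11; {[14,16]} hit by 16; {[18,21],[19,22],[21,25]} hit by 21; {[23,26],[26,27]} hit by 26.
Points: 6, 11, 16, 21, 26 (5 total).

11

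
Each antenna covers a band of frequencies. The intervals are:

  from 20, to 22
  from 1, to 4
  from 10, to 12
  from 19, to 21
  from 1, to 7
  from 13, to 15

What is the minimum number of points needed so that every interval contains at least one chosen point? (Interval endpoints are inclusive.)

4

By right end: [1,4]  [1,7]  [10,12]  [13,15]  [19,21]  [20,22]
[1,4] uncovered → point at 4; [10,12] uncovered → point at 12; [13,15] uncovered → point at 15; [19,21] uncovered → point at 21.
Points: 4, 12, 15, 21 (4 total).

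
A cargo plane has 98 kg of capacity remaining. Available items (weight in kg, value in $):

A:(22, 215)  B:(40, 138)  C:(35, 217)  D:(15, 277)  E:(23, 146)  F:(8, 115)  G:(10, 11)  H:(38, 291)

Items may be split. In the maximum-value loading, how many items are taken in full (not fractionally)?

4

Ratios (sorted): D 18.47, F 14.38, A 9.77, H 7.66, E 6.35, C 6.20, B 3.45, G 1.10
take D (15 @ 277); take F (8 @ 115); take A (22 @ 215); take H (38 @ 291); take 15/23 of E → 95.22. Capacity used 98/98.
4 item(s) taken whole; one partial (take 15/23 of E).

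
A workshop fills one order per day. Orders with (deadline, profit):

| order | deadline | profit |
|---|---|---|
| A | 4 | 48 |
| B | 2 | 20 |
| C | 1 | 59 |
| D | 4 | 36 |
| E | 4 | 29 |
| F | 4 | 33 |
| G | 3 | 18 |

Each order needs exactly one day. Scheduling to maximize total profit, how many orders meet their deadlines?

4

Take jobs in profit order; each goes to the latest open slot no later than its deadline.
Profit order: C=59 A=48 D=36 F=33 E=29 B=20 G=18
Assign: C→slot 1, A→slot 4, D→slot 3, F→slot 2, E skipped, B skipped, G skipped.
Slots: [1:C] [2:F] [3:D] [4:A]
4 of 7 scheduled.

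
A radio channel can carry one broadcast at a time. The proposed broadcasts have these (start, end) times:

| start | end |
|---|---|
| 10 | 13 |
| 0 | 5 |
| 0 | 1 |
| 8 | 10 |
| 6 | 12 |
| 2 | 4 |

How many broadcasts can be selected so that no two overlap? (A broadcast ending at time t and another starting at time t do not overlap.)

Order by finish time; keep every interval that doesn't clash with the previous kept one.
Sorted by end: (0,1)  (2,4)  (0,5)  (8,10)  (6,12)  (10,13)
take (0,1); take (2,4); take (8,10); take (10,13).
Selected 4 broadcasts.

4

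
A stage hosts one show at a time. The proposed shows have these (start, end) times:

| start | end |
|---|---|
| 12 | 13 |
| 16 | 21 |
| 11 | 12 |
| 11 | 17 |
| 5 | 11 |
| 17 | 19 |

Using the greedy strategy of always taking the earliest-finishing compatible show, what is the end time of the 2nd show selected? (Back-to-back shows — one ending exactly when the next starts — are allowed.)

Order by finish time; keep every interval that doesn't clash with the previous kept one.
Sorted by end: (5,11)  (11,12)  (12,13)  (11,17)  (17,19)  (16,21)
take (5,11); take (11,12); take (12,13); take (17,19); skip (16,21).
Selected: (5,11) (11,12) (12,13) (17,19)

12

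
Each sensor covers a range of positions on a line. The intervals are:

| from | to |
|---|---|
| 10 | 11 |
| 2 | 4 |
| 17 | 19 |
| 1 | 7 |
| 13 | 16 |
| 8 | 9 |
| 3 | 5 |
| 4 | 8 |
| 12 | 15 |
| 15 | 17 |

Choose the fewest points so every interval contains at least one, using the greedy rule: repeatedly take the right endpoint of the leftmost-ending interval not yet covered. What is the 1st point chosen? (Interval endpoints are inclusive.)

Process intervals by earliest right end; each time one isn't hit yet, stab at its right endpoint.
Sorted: [2,4] [3,5] [1,7] [4,8] [8,9] [10,11] [12,15] [13,16] [15,17] [17,19]
{[2,4],[3,5],[1,7],[4,8]} hit by 4; {[8,9]} hit by 9; {[10,11]} hit by 11; {[12,15],[13,16],[15,17]} hit by 15; {[17,19]} hit by 19.
Points: 4, 9, 11, 15, 19 (5 total).

4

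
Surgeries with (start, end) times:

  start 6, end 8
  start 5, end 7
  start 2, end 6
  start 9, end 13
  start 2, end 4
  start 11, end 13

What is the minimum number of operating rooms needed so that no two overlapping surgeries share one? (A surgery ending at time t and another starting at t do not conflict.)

Count concurrent intervals with a sweep; the peak is the room count.
starts: [2, 2, 5, 6, 9, 11]
ends:   [4, 6, 7, 8, 13, 13]
s2→1 s2→2  — peak 2.

2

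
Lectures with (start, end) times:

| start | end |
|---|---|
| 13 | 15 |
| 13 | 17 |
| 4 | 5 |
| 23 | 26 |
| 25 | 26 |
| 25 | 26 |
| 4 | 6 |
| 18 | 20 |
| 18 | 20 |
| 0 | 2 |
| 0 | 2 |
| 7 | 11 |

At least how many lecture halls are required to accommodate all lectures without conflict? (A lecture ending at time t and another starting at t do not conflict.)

3

starts: [0, 0, 4, 4, 7, 13, 13, 18, 18, 23, 25, 25]
ends:   [2, 2, 5, 6, 11, 15, 17, 20, 20, 26, 26, 26]
s0→1 s0→2 e2→1 e2→0 s4→1 s4→2 e5→1 e6→0 s7→1 e11→0 s13→1 s13→2 e15→1 e17→0 s18→1 s18→2 e20→1 e20→0 s23→1 s25→2 s25→3  — peak 3.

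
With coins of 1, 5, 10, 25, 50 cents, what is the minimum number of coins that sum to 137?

6

Use the largest denomination that fits, subtract, and repeat.
137 = 2×50 + 1×25 + 1×10 + 2×1
Total coins = 2 + 1 + 1 + 2 = 6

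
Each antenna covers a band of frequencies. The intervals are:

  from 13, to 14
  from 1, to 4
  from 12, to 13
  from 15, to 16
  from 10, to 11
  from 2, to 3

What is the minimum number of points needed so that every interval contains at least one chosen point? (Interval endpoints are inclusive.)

By right end: [2,3]  [1,4]  [10,11]  [12,13]  [13,14]  [15,16]
[2,3] uncovered → point at 3; [10,11] uncovered → point at 11; [12,13] uncovered → point at 13; [15,16] uncovered → point at 16.
Points: 3, 11, 13, 16 (4 total).

4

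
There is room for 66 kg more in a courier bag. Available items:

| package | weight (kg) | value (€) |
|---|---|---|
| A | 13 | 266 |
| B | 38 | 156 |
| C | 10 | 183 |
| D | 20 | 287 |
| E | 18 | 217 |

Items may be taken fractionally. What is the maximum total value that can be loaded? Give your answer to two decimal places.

Order: A (266/13=20.46) > C (183/10=18.30) > D (287/20=14.35) > E (217/18=12.06) > B (156/38=4.11)
Fill: take A (13 @ 266) → take C (10 @ 183) → take D (20 @ 287) → take E (18 @ 217) → take 5/38 of B → 20.53; 66/66 used.
Total value = 973.53

973.53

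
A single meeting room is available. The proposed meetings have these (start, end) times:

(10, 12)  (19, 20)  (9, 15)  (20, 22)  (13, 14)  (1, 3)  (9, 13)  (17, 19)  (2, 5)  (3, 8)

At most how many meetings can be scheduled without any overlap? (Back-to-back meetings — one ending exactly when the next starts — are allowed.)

7

Sorted by end: (1,3)  (2,5)  (3,8)  (10,12)  (9,13)  (13,14)  (9,15)  (17,19)  (19,20)  (20,22)
take (1,3); take (3,8); take (10,12); skip (9,13); take (13,14); take (17,19); take (19,20); take (20,22).
Selected 7 meetings.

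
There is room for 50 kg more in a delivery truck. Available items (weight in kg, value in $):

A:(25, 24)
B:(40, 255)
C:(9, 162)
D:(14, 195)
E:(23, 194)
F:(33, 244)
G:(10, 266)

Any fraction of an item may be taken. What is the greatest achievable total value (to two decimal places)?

766.39

Greedy by value/weight ratio, highest first.
Order: G (266/10=26.60) > C (162/9=18.00) > D (195/14=13.93) > E (194/23=8.43) > F (244/33=7.39) > B (255/40=6.38) > A (24/25=0.96)
Fill: take G (10 @ 266) → take C (9 @ 162) → take D (14 @ 195) → take 17/23 of E → 143.39; 50/50 used.
Total value = 766.39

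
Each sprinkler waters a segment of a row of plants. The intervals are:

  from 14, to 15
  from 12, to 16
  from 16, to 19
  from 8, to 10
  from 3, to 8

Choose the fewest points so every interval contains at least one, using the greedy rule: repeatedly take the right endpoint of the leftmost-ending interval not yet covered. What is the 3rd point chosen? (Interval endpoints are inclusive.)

Process intervals by earliest right end; each time one isn't hit yet, stab at its right endpoint.
Sorted: [3,8] [8,10] [14,15] [12,16] [16,19]
{[3,8],[8,10]} hit by 8; {[14,15],[12,16]} hit by 15; {[16,19]} hit by 19.
Points: 8, 15, 19 (3 total).

19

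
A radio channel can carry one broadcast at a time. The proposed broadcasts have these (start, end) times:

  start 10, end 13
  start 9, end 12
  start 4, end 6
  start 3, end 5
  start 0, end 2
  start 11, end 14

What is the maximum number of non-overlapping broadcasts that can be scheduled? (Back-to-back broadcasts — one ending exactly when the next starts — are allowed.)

Sort by end time and greedily take each interval whose start is ≥ the last chosen end.
By end time: (0,2), (3,5), (4,6), (9,12), (10,13), (11,14).
Pick (0,2); next start ≥ 2 → (3,5); next start ≥ 5 → (9,12).
Selected 3 broadcasts.

3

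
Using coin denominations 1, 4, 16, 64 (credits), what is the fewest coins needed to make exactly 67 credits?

4

Use the largest denomination that fits, subtract, and repeat.
67 − 1×64→3 − 3×1→0
Total coins = 1 + 3 = 4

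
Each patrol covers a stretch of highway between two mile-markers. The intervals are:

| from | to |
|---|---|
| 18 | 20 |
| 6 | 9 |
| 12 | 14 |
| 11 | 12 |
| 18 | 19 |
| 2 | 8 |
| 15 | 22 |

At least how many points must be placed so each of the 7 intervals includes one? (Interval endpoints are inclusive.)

By right end: [2,8]  [6,9]  [11,12]  [12,14]  [18,19]  [18,20]  [15,22]
[2,8] uncovered → point at 8; [11,12] uncovered → point at 12; [18,19] uncovered → point at 19.
Points: 8, 12, 19 (3 total).

3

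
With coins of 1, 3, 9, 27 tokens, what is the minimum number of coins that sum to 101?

101 = 3×27 + 2×9 + 2×1
Total coins = 3 + 2 + 2 = 7

7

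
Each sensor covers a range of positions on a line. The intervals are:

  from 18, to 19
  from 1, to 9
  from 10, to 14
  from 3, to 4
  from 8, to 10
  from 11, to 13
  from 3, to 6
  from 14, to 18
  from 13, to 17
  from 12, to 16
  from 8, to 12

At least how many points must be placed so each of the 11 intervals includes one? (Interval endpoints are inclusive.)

4

Process intervals by earliest right end; each time one isn't hit yet, stab at its right endpoint.
By right end: [3,4]  [3,6]  [1,9]  [8,10]  [8,12]  [11,13]  [10,14]  [12,16]  [13,17]  [14,18]  [18,19]
[3,4] uncovered → point at 4; [8,10] uncovered → point at 10; [11,13] uncovered → point at 13; [14,18] uncovered → point at 18.
Points: 4, 10, 13, 18 (4 total).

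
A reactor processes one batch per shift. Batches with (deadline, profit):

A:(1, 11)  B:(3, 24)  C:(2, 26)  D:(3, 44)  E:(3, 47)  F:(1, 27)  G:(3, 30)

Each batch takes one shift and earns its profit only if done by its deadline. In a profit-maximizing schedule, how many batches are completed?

3

Take jobs in profit order; each goes to the latest open slot no later than its deadline.
By profit: E(d3,47), D(d3,44), G(d3,30), F(d1,27), C(d2,26), B(d3,24), A(d1,11)
E→slot 3; D→slot 2; G→slot 1; F skipped; C skipped; B skipped; A skipped.
3 of 7 scheduled.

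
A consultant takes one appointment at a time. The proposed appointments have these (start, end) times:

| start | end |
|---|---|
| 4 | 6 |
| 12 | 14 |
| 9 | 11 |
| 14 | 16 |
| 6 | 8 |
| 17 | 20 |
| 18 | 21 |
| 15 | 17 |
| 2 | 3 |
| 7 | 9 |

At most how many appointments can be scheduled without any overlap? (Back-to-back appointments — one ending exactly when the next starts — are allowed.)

By end time: (2,3), (4,6), (6,8), (7,9), (9,11), (12,14), (14,16), (15,17), (17,20), (18,21).
Pick (2,3); next start ≥ 3 → (4,6); next start ≥ 6 → (6,8); next start ≥ 8 → (9,11); next start ≥ 11 → (12,14); next start ≥ 14 → (14,16); next start ≥ 16 → (17,20).
Selected 7 appointments.

7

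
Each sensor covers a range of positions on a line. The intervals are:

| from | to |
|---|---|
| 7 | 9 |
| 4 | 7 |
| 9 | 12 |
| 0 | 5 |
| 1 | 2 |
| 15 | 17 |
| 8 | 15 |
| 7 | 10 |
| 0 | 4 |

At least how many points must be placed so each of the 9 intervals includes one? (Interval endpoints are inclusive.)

Sorted: [1,2] [0,4] [0,5] [4,7] [7,9] [7,10] [9,12] [8,15] [15,17]
{[1,2],[0,4],[0,5]} hit by 2; {[4,7],[7,9],[7,10]} hit by 7; {[9,12],[8,15]} hit by 12; {[15,17]} hit by 17.
Points: 2, 7, 12, 17 (4 total).

4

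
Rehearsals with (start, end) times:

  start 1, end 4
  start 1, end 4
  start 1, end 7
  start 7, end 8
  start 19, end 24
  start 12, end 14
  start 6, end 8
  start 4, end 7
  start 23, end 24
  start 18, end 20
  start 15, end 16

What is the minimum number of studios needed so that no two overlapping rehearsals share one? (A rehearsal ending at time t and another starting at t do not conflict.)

starts: [1, 1, 1, 4, 6, 7, 12, 15, 18, 19, 23]
ends:   [4, 4, 7, 7, 8, 8, 14, 16, 20, 24, 24]
s1→1 s1→2 s1→3  — peak 3.

3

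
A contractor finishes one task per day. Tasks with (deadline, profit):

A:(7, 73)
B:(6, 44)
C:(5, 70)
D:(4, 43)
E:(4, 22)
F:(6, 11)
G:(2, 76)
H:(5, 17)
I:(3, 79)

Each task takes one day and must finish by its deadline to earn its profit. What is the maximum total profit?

407

Profit order: I=79 G=76 A=73 C=70 B=44 D=43 E=22 H=17 F=11
Assign: I→slot 3, G→slot 2, A→slot 7, C→slot 5, B→slot 6, D→slot 4, E→slot 1, H skipped, F skipped.
Slots: [1:E] [2:G] [3:I] [4:D] [5:C] [6:B] [7:A]
Profit = 22 + 76 + 79 + 43 + 70 + 44 + 73 = 407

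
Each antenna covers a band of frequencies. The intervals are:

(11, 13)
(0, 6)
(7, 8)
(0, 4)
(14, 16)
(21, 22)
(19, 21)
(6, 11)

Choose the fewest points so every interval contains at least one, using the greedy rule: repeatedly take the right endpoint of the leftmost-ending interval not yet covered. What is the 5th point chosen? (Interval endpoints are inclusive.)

By right end: [0,4]  [0,6]  [7,8]  [6,11]  [11,13]  [14,16]  [19,21]  [21,22]
[0,4] uncovered → point at 4; [7,8] uncovered → point at 8; [11,13] uncovered → point at 13; [14,16] uncovered → point at 16; [19,21] uncovered → point at 21.
Points: 4, 8, 13, 16, 21 (5 total).

21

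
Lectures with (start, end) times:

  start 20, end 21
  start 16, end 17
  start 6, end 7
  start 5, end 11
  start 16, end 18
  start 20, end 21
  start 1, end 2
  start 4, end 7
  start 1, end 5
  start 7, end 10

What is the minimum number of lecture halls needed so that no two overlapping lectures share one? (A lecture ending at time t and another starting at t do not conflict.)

The answer is the maximum number of intervals overlapping at any instant.
starts: [1, 1, 4, 5, 6, 7, 16, 16, 20, 20]
ends:   [2, 5, 7, 7, 10, 11, 17, 18, 21, 21]
s1→1 s1→2 e2→1 s4→2 e5→1 s5→2 s6→3  — peak 3.

3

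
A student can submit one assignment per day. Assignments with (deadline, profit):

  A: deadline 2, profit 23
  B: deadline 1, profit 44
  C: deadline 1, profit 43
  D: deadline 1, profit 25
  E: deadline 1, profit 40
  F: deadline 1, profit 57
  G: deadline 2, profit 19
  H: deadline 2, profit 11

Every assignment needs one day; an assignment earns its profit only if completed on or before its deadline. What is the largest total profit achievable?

Sort by profit descending; place each in the latest free slot ≤ its deadline.
Profit order: F=57 B=44 C=43 E=40 D=25 A=23 G=19 H=11
Assign: F→slot 1, B skipped, C skipped, E skipped, D skipped, A→slot 2, G skipped, H skipped.
Slots: [1:F] [2:A]
Profit = 57 + 23 = 80

80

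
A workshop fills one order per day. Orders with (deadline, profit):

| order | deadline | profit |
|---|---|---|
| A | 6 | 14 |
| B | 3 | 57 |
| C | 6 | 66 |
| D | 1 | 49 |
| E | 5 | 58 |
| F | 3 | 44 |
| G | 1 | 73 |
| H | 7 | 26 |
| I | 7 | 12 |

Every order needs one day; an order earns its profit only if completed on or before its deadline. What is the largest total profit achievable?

By profit: G(d1,73), C(d6,66), E(d5,58), B(d3,57), D(d1,49), F(d3,44), H(d7,26), A(d6,14), I(d7,12)
G→slot 1; C→slot 6; E→slot 5; B→slot 3; D skipped; F→slot 2; H→slot 7; A→slot 4; I skipped.
Profit = 73 + 44 + 57 + 14 + 58 + 66 + 26 = 338

338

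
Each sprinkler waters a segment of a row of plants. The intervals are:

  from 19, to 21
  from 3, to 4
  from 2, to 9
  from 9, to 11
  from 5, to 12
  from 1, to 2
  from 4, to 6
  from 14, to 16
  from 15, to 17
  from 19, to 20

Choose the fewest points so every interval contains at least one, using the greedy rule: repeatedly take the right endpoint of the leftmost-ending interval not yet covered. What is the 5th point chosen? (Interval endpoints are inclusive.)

Sorted: [1,2] [3,4] [4,6] [2,9] [9,11] [5,12] [14,16] [15,17] [19,20] [19,21]
{[1,2]} hit by 2; {[3,4],[4,6],[2,9]} hit by 4; {[9,11],[5,12]} hit by 11; {[14,16],[15,17]} hit by 16; {[19,20],[19,21]} hit by 20.
Points: 2, 4, 11, 16, 20 (5 total).

20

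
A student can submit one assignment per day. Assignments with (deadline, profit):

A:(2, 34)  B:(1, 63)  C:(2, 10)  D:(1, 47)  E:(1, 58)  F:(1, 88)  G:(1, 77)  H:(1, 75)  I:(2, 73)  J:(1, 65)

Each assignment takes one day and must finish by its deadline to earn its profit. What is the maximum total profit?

161

Take jobs in profit order; each goes to the latest open slot no later than its deadline.
By profit: F(d1,88), G(d1,77), H(d1,75), I(d2,73), J(d1,65), B(d1,63), E(d1,58), D(d1,47), A(d2,34), C(d2,10)
F→slot 1; G skipped; H skipped; I→slot 2; J skipped; B skipped; E skipped; D skipped; A skipped; C skipped.
Profit = 88 + 73 = 161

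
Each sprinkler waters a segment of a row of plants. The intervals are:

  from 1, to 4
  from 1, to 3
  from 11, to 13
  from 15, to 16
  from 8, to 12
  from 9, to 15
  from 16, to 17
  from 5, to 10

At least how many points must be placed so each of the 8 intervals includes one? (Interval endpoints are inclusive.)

Process intervals by earliest right end; each time one isn't hit yet, stab at its right endpoint.
By right end: [1,3]  [1,4]  [5,10]  [8,12]  [11,13]  [9,15]  [15,16]  [16,17]
[1,3] uncovered → point at 3; [5,10] uncovered → point at 10; [11,13] uncovered → point at 13; [15,16] uncovered → point at 16.
Points: 3, 10, 13, 16 (4 total).

4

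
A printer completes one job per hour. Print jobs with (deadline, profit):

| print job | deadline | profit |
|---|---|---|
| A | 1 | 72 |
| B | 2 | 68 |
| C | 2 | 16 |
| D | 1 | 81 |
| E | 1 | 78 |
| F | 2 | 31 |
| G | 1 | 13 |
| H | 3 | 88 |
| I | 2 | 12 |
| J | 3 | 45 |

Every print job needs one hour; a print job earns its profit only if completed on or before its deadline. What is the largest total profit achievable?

Sort by profit descending; place each in the latest free slot ≤ its deadline.
By profit: H(d3,88), D(d1,81), E(d1,78), A(d1,72), B(d2,68), J(d3,45), F(d2,31), C(d2,16), G(d1,13), I(d2,12)
H→slot 3; D→slot 1; E skipped; A skipped; B→slot 2; J skipped; F skipped; C skipped; G skipped; I skipped.
Profit = 81 + 68 + 88 = 237

237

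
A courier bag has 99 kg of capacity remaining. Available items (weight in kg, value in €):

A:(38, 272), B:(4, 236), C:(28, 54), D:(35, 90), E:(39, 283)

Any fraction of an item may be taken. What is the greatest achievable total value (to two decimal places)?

837.29

Sort by value per unit weight and fill in that order.
Order: B (236/4=59.00) > E (283/39=7.26) > A (272/38=7.16) > D (90/35=2.57) > C (54/28=1.93)
Fill: take B (4 @ 236) → take E (39 @ 283) → take A (38 @ 272) → take 18/35 of D → 46.29; 99/99 used.
Total value = 837.29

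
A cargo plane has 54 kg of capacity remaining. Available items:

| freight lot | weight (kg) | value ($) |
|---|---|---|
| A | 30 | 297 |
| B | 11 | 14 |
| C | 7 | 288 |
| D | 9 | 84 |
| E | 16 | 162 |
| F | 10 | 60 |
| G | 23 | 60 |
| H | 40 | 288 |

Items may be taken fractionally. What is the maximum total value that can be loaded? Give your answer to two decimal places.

756.33

Sort by value per unit weight and fill in that order.
Ratios (sorted): C 41.14, E 10.12, A 9.90, D 9.33, H 7.20, F 6.00, G 2.61, B 1.27
take C (7 @ 288); take E (16 @ 162); take A (30 @ 297); take 1/9 of D → 9.33. Capacity used 54/54.
Total value = 756.33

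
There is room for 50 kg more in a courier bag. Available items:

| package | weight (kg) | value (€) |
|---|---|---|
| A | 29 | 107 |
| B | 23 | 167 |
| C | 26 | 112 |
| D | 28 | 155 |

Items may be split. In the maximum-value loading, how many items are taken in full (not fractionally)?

Sort by value per unit weight and fill in that order.
Order: B (167/23=7.26) > D (155/28=5.54) > C (112/26=4.31) > A (107/29=3.69)
Fill: take B (23 @ 167) → take 27/28 of D → 149.46; 50/50 used.
1 item(s) taken whole; one partial (take 27/28 of D).

1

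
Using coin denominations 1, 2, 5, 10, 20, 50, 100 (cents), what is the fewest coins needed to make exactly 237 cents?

Use the largest denomination that fits, subtract, and repeat.
237 = 2×100 + 1×20 + 1×10 + 1×5 + 1×2
Total coins = 2 + 1 + 1 + 1 + 1 = 6

6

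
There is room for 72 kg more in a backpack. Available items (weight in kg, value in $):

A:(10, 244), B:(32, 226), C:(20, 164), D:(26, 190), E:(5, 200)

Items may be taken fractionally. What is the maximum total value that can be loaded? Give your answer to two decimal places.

Order: E (200/5=40.00) > A (244/10=24.40) > C (164/20=8.20) > D (190/26=7.31) > B (226/32=7.06)
Fill: take E (5 @ 200) → take A (10 @ 244) → take C (20 @ 164) → take D (26 @ 190) → take 11/32 of B → 77.69; 72/72 used.
Total value = 875.69

875.69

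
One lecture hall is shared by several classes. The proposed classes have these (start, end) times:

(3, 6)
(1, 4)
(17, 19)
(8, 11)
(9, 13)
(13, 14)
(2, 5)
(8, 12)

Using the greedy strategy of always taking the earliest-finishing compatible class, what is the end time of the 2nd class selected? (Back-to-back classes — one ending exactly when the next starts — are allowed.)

Sort by end time and greedily take each interval whose start is ≥ the last chosen end.
By end time: (1,4), (2,5), (3,6), (8,11), (8,12), (9,13), (13,14), (17,19).
Pick (1,4); next start ≥ 4 → (8,11); next start ≥ 11 → (13,14); next start ≥ 14 → (17,19).
Selected: (1,4) (8,11) (13,14) (17,19)

11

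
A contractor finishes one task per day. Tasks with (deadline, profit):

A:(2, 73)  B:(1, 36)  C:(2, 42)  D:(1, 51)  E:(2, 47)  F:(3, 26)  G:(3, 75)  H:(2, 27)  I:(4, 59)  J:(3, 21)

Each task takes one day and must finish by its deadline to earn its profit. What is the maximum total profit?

By profit: G(d3,75), A(d2,73), I(d4,59), D(d1,51), E(d2,47), C(d2,42), B(d1,36), H(d2,27), F(d3,26), J(d3,21)
G→slot 3; A→slot 2; I→slot 4; D→slot 1; E skipped; C skipped; B skipped; H skipped; F skipped; J skipped.
Profit = 51 + 73 + 75 + 59 = 258

258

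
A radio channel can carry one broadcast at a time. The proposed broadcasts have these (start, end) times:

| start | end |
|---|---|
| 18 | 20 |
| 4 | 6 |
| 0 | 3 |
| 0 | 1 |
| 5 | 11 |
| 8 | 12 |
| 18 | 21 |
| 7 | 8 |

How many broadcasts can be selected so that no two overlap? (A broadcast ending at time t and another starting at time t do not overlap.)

5

By end time: (0,1), (0,3), (4,6), (7,8), (5,11), (8,12), (18,20), (18,21).
Pick (0,1); next start ≥ 1 → (4,6); next start ≥ 6 → (7,8); next start ≥ 8 → (8,12); next start ≥ 12 → (18,20).
Selected 5 broadcasts.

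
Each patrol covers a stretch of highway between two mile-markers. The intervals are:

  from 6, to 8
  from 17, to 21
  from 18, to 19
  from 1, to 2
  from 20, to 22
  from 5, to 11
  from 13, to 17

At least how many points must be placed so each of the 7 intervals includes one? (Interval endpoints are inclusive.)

5

Process intervals by earliest right end; each time one isn't hit yet, stab at its right endpoint.
By right end: [1,2]  [6,8]  [5,11]  [13,17]  [18,19]  [17,21]  [20,22]
[1,2] uncovered → point at 2; [6,8] uncovered → point at 8; [13,17] uncovered → point at 17; [18,19] uncovered → point at 19; [20,22] uncovered → point at 22.
Points: 2, 8, 17, 19, 22 (5 total).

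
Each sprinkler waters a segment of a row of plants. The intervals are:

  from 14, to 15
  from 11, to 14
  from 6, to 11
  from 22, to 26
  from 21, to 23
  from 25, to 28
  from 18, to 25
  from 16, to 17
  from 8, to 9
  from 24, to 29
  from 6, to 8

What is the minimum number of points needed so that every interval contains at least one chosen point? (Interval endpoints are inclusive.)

5

Sorted: [6,8] [8,9] [6,11] [11,14] [14,15] [16,17] [21,23] [18,25] [22,26] [25,28] [24,29]
{[6,8],[8,9],[6,11]} hit by 8; {[11,14],[14,15]} hit by 14; {[16,17]} hit by 17; {[21,23],[18,25],[22,26]} hit by 23; {[25,28],[24,29]} hit by 28.
Points: 8, 14, 17, 23, 28 (5 total).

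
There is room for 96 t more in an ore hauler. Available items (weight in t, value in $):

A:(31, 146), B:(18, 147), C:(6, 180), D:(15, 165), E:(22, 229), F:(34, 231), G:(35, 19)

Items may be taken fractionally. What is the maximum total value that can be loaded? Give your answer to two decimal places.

Sort by value per unit weight and fill in that order.
Order: C (180/6=30.00) > D (165/15=11.00) > E (229/22=10.41) > B (147/18=8.17) > F (231/34=6.79) > A (146/31=4.71) > G (19/35=0.54)
Fill: take C (6 @ 180) → take D (15 @ 165) → take E (22 @ 229) → take B (18 @ 147) → take F (34 @ 231) → take 1/31 of A → 4.71; 96/96 used.
Total value = 956.71

956.71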